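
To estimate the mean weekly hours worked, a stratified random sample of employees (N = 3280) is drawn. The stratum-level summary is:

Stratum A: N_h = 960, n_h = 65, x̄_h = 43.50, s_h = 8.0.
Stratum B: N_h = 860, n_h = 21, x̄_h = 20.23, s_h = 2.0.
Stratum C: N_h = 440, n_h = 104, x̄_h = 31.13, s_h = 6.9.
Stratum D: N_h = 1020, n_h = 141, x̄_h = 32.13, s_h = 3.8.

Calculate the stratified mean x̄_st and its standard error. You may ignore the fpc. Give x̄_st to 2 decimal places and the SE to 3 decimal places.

x̄_st ≈ 32.20, SE ≈ 0.340

x̄_st = Σ W_h x̄_h = (960·43.50 + 860·20.23 + 440·31.13 + 1020·32.13)/3280 = 32.20354
V̂(x̄_st) = Σ W_h² s_h²/n_h, with W_h = N_h/N and N = 3280:
  stratum A: (960/3280)²·8.0²/65 = 0.0843454
  stratum B: (860/3280)²·2.0²/21 = 0.0130945
  stratum C: (440/3280)²·6.9²/104 = 0.00823801
  stratum D: (1020/3280)²·3.8²/141 = 0.00990377
V̂(x̄_st) = 0.115582
SE(x̄_st) = √0.115582 = 0.339973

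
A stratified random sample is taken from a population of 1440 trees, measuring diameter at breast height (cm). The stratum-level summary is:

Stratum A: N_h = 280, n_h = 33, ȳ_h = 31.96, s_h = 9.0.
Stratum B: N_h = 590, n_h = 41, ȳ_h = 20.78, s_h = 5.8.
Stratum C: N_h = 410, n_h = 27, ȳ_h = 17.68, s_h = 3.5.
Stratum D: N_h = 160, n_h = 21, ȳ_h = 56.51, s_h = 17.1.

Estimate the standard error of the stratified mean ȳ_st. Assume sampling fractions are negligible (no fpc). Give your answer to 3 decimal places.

V̂(ȳ_st) = Σ W_h² s_h²/n_h, with W_h = N_h/N and N = 1440:
  stratum A: (280/1440)²·9.0²/33 = 0.092803
  stratum B: (590/1440)²·5.8²/41 = 0.137737
  stratum C: (410/1440)²·3.5²/27 = 0.0367803
  stratum D: (160/1440)²·17.1²/21 = 0.171905
V̂(ȳ_st) = 0.439225
SE(ȳ_st) = √0.439225 = 0.662741

SE(ȳ_st) ≈ 0.663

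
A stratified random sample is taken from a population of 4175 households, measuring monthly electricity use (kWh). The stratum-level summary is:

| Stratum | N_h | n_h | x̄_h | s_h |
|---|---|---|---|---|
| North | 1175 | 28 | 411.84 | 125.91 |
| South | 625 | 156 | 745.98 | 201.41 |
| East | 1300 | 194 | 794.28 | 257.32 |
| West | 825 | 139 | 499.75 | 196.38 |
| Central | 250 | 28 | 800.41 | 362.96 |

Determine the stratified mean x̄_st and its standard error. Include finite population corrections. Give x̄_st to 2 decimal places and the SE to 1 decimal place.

x̄_st ≈ 621.58, SE ≈ 10.0

x̄_st = Σ W_h x̄_h = (1175·411.84 + 625·745.98 + 1300·794.28 + 825·499.75 + 250·800.41)/4175 = 621.58317
V̂(x̄_st) = Σ W_h² (1 − n_h/N_h) s_h²/n_h, with W_h = N_h/N and N = 4175:
  stratum North: (1175/4175)²·(1 − 28/1175)·125.91²/28 = 43.7775
  stratum South: (625/4175)²·(1 − 156/625)·201.41²/156 = 4.37298
  stratum East: (1300/4175)²·(1 − 194/1300)·257.32²/194 = 28.1534
  stratum West: (825/4175)²·(1 − 139/825)·196.38²/139 = 9.00834
  stratum Central: (250/4175)²·(1 − 28/250)·362.96²/28 = 14.981
V̂(x̄_st) = 100.293
SE(x̄_st) = √100.293 = 10.0146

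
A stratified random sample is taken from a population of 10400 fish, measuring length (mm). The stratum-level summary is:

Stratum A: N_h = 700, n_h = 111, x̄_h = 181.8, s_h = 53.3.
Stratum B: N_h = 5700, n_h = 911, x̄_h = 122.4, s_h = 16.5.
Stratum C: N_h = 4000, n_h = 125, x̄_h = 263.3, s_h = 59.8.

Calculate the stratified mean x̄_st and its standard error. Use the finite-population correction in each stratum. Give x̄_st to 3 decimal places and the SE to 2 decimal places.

x̄_st = Σ W_h x̄_h = (700·181.8 + 5700·122.4 + 4000·263.3)/10400 = 180.59038
V̂(x̄_st) = Σ W_h² (1 − n_h/N_h) s_h²/n_h, with W_h = N_h/N and N = 10400:
  stratum A: (700/10400)²·(1 − 111/700)·53.3²/111 = 0.0975614
  stratum B: (5700/10400)²·(1 − 911/5700)·16.5²/911 = 0.0754228
  stratum C: (4000/10400)²·(1 − 125/4000)·59.8²/125 = 4.09975
V̂(x̄_st) = 4.27273
SE(x̄_st) = √4.27273 = 2.06706

x̄_st ≈ 180.590, SE ≈ 2.07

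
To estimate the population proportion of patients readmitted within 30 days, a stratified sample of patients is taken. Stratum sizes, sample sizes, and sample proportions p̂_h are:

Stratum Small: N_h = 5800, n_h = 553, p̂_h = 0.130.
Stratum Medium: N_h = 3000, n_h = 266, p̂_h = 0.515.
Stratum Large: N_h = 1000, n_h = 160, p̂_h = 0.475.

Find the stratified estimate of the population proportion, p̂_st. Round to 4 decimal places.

N = 9800; stratum weights W_h = N_h/N.
p̂_st = Σ W_h p̂_h = (5800·0.130 + 3000·0.515 + 1000·0.475)/9800 = 0.28306

p̂_st ≈ 0.2831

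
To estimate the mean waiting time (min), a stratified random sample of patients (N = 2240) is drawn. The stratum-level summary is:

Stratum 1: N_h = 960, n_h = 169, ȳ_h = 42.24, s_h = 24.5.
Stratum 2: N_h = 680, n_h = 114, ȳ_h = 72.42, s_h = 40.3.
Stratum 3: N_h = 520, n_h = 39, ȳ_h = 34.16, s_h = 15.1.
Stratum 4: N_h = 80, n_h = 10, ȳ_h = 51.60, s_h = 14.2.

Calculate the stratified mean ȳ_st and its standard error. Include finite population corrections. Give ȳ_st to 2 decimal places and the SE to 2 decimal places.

ȳ_st = Σ W_h ȳ_h = (960·42.24 + 680·72.42 + 520·34.16 + 80·51.60)/2240 = 49.86036
V̂(ȳ_st) = Σ W_h² (1 − n_h/N_h) s_h²/n_h, with W_h = N_h/N and N = 2240:
  stratum 1: (960/2240)²·(1 − 169/960)·24.5²/169 = 0.537523
  stratum 2: (680/2240)²·(1 − 114/680)·40.3²/114 = 1.09278
  stratum 3: (520/2240)²·(1 − 39/520)·15.1²/39 = 0.291435
  stratum 4: (80/2240)²·(1 − 10/80)·14.2²/10 = 0.0225045
V̂(ȳ_st) = 1.94425
SE(ȳ_st) = √1.94425 = 1.39436

ȳ_st ≈ 49.86, SE ≈ 1.39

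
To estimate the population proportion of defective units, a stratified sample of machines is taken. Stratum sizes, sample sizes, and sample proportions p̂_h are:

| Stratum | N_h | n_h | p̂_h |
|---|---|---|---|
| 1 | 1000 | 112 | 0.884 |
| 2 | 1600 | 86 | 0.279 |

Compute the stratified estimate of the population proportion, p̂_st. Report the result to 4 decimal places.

N = 2600; stratum weights W_h = N_h/N.
p̂_st = Σ W_h p̂_h = (1000·0.884 + 1600·0.279)/2600 = 0.51169

p̂_st ≈ 0.5117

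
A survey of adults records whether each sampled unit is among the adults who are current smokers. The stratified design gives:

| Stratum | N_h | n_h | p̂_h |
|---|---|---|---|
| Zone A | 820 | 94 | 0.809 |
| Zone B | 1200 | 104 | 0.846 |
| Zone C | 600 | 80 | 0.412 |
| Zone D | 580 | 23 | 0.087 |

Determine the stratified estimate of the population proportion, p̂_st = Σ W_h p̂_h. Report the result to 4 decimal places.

N = 3200; stratum weights W_h = N_h/N.
p̂_st = Σ W_h p̂_h = (820·0.809 + 1200·0.846 + 600·0.412 + 580·0.087)/3200 = 0.61757

p̂_st ≈ 0.6176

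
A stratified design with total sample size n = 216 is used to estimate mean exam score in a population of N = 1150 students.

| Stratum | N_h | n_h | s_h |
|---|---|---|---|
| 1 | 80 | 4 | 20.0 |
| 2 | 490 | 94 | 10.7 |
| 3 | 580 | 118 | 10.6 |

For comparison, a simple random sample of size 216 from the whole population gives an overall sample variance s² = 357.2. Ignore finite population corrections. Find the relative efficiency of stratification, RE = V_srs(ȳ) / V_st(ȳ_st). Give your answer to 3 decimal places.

V̂(ȳ_st) = Σ W_h² s_h²/n_h, with W_h = N_h/N and N = 1150:
  stratum 1: (80/1150)²·20.0²/4 = 0.483932
  stratum 2: (490/1150)²·10.7²/94 = 0.221124
  stratum 3: (580/1150)²·10.6²/118 = 0.242209
V_st = 0.947265
V_srs = s²/n = 357.2/216 = 1.6537
Relative efficiency = V_srs / V_st = 1.6537/0.947265 = 1.7458

RE ≈ 1.746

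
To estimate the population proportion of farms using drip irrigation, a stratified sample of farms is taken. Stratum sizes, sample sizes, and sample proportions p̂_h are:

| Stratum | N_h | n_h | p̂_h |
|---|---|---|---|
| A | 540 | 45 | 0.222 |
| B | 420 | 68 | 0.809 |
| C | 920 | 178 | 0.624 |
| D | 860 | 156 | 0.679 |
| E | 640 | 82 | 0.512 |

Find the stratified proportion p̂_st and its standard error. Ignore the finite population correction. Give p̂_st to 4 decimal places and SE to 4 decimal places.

p̂_st ≈ 0.5756, SE ≈ 0.0209

N = 3380; stratum weights W_h = N_h/N.
p̂_st = Σ W_h p̂_h = (540·0.222 + 420·0.809 + 920·0.624 + 860·0.679 + 640·0.512)/3380 = 0.57555
V̂(p̂_st) = Σ W_h² p̂_h(1−p̂_h)/(n_h−1):
  stratum A: (540/3380)²·0.222·0.778/44 = 0.000100192
  stratum B: (420/3380)²·0.809·0.191/67 = 3.561e-05
  stratum C: (920/3380)²·0.624·0.376/177 = 9.82068e-05
  stratum D: (860/3380)²·0.679·0.321/155 = 9.10346e-05
  stratum E: (640/3380)²·0.512·0.488/81 = 0.000110594
V̂(p̂_st) = 0.000435638; SE = √V̂ = 0.0208719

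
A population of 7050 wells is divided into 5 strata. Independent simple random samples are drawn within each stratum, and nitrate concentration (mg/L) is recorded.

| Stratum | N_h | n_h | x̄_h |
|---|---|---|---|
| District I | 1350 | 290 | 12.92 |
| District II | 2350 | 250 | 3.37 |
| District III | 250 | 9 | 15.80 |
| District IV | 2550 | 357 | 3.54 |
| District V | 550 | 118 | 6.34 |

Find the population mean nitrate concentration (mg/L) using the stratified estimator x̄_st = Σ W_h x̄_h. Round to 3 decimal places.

N = Σ N_h = 7050. Stratum weights W_h = N_h/N.
x̄_st = (1350·12.92 + 2350·3.37 + 250·15.80 + 2550·3.54 + 550·6.34) / 7050 = 5.93270

x̄_st ≈ 5.933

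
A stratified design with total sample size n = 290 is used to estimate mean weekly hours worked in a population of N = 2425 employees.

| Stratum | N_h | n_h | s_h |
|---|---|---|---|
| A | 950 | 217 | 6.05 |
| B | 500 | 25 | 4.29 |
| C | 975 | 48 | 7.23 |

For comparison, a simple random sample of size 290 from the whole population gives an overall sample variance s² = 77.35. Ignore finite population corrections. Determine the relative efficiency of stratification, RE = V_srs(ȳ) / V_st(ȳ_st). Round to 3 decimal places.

RE ≈ 1.144

V̂(ȳ_st) = Σ W_h² s_h²/n_h, with W_h = N_h/N and N = 2425:
  stratum A: (950/2425)²·6.05²/217 = 0.0258866
  stratum B: (500/2425)²·4.29²/25 = 0.0312962
  stratum C: (975/2425)²·7.23²/48 = 0.176044
V_st = 0.233227
V_srs = s²/n = 77.35/290 = 0.266724
Relative efficiency = V_srs / V_st = 0.266724/0.233227 = 1.1436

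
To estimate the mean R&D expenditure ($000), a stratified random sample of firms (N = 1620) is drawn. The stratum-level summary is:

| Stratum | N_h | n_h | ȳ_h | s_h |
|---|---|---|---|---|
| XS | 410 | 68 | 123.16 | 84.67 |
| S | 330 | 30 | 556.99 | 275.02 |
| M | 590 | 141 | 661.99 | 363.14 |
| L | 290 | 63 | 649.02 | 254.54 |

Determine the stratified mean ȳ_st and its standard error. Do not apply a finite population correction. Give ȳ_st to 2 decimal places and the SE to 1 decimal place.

ȳ_st = Σ W_h ȳ_h = (410·123.16 + 330·556.99 + 590·661.99 + 290·649.02)/1620 = 501.90877
V̂(ȳ_st) = Σ W_h² s_h²/n_h, with W_h = N_h/N and N = 1620:
  stratum XS: (410/1620)²·84.67²/68 = 6.75286
  stratum S: (330/1620)²·275.02²/30 = 104.618
  stratum M: (590/1620)²·363.14²/141 = 124.052
  stratum L: (290/1620)²·254.54²/63 = 32.9562
V̂(ȳ_st) = 268.379
SE(ȳ_st) = √268.379 = 16.3823

ȳ_st ≈ 501.91, SE ≈ 16.4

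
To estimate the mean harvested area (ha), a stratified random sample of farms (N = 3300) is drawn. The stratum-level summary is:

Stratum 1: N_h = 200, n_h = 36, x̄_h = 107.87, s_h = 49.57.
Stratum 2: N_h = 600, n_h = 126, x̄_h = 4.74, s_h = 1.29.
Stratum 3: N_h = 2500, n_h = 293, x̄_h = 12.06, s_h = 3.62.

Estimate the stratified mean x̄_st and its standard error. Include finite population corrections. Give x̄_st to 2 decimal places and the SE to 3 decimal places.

x̄_st = Σ W_h x̄_h = (200·107.87 + 600·4.74 + 2500·12.06)/3300 = 16.53576
V̂(x̄_st) = Σ W_h² (1 − n_h/N_h) s_h²/n_h, with W_h = N_h/N and N = 3300:
  stratum 1: (200/3300)²·(1 − 36/200)·49.57²/36 = 0.20558
  stratum 2: (600/3300)²·(1 − 126/600)·1.29²/126 = 0.000344914
  stratum 3: (2500/3300)²·(1 − 293/2500)·3.62²/293 = 0.0226602
V̂(x̄_st) = 0.228585
SE(x̄_st) = √0.228585 = 0.478106

x̄_st ≈ 16.54, SE ≈ 0.478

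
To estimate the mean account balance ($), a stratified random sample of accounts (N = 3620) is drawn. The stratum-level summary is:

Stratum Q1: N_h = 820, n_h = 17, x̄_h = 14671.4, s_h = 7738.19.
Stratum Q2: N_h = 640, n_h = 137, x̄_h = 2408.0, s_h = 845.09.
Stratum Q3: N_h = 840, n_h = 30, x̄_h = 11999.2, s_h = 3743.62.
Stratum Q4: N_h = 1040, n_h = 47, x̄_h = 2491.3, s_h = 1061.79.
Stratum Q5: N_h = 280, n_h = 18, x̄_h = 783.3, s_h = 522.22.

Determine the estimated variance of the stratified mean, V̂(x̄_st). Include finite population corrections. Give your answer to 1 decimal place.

V̂(x̄_st) ≈ 203346.0

V̂(x̄_st) = Σ W_h² (1 − n_h/N_h) s_h²/n_h, with W_h = N_h/N and N = 3620:
  stratum Q1: (820/3620)²·(1 − 17/820)·7738.19²/17 = 176987
  stratum Q2: (640/3620)²·(1 − 137/640)·845.09²/137 = 128.061
  stratum Q3: (840/3620)²·(1 − 30/840)·3743.62²/30 = 24255.5
  stratum Q4: (1040/3620)²·(1 − 47/1040)·1061.79²/47 = 1890.36
  stratum Q5: (280/3620)²·(1 − 18/280)·522.22²/18 = 84.8158
V̂(x̄_st) = 203346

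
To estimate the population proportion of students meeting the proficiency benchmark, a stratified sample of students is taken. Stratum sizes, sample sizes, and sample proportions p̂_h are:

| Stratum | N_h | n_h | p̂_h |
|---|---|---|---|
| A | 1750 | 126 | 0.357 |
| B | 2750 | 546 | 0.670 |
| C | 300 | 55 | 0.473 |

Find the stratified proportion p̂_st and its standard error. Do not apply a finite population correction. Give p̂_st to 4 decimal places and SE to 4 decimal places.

p̂_st ≈ 0.5436, SE ≈ 0.0199

N = 4800; stratum weights W_h = N_h/N.
p̂_st = Σ W_h p̂_h = (1750·0.357 + 2750·0.670 + 300·0.473)/4800 = 0.54357
V̂(p̂_st) = Σ W_h² p̂_h(1−p̂_h)/(n_h−1):
  stratum A: (1750/4800)²·0.357·0.643/125 = 0.000244097
  stratum B: (2750/4800)²·0.670·0.330/545 = 0.00013316
  stratum C: (300/4800)²·0.473·0.527/54 = 1.80318e-05
V̂(p̂_st) = 0.000395289; SE = √V̂ = 0.0198819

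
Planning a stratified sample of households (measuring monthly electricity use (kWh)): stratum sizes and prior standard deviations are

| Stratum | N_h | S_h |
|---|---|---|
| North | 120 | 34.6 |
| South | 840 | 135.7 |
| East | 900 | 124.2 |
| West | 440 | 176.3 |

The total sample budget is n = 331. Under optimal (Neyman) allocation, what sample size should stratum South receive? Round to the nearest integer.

Neyman allocation: n_h = n · N_h S_h / Σ N_i S_i, with n = 331.
  stratum North: N_h·S_h = 120·34.6 = 4152.00
  stratum South: N_h·S_h = 840·135.7 = 113988.00
  stratum East: N_h·S_h = 900·124.2 = 111780.00
  stratum West: N_h·S_h = 440·176.3 = 77572.00
Σ N_h S_h = 307492.00
n for stratum South = 331·113988.00/307492.00 = 122.702 → 123

123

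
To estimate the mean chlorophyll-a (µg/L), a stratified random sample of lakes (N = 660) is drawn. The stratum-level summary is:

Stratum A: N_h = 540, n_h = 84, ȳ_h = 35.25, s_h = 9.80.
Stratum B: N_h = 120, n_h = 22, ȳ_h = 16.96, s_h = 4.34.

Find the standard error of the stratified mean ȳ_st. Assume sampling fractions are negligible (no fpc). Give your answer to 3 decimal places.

SE(ȳ_st) ≈ 0.891

V̂(ȳ_st) = Σ W_h² s_h²/n_h, with W_h = N_h/N and N = 660:
  stratum A: (540/660)²·9.80²/84 = 0.765372
  stratum B: (120/660)²·4.34²/22 = 0.0283029
V̂(ȳ_st) = 0.793675
SE(ȳ_st) = √0.793675 = 0.890884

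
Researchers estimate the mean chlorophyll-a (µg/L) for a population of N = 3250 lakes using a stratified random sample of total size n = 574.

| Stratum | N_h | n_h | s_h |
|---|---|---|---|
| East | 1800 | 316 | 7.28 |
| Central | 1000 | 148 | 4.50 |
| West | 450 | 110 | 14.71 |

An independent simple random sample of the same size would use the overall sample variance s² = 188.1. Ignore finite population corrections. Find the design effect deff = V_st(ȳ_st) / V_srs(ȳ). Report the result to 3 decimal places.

deff ≈ 0.312

V̂(ȳ_st) = Σ W_h² s_h²/n_h, with W_h = N_h/N and N = 3250:
  stratum East: (1800/3250)²·7.28²/316 = 0.0514463
  stratum Central: (1000/3250)²·4.50²/148 = 0.0129538
  stratum West: (450/3250)²·14.71²/110 = 0.037713
V_st = 0.102113
V_srs = s²/n = 188.1/574 = 0.3277
deff = V_st / V_srs = 0.102113/0.3277 = 0.3116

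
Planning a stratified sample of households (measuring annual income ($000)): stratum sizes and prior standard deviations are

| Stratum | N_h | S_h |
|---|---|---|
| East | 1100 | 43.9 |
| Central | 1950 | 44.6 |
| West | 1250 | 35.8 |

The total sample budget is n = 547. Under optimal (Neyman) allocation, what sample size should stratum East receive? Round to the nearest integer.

Neyman allocation: n_h = n · N_h S_h / Σ N_i S_i, with n = 547.
  stratum East: N_h·S_h = 1100·43.9 = 48290.00
  stratum Central: N_h·S_h = 1950·44.6 = 86970.00
  stratum West: N_h·S_h = 1250·35.8 = 44750.00
Σ N_h S_h = 180010.00
n for stratum East = 547·48290.00/180010.00 = 146.740 → 147

147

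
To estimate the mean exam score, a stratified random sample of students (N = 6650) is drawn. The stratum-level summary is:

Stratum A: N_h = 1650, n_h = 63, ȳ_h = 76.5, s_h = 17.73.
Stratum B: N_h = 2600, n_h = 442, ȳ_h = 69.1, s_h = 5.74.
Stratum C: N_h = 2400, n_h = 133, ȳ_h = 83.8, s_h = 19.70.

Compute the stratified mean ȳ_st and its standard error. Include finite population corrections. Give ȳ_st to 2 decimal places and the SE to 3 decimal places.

ȳ_st = Σ W_h ȳ_h = (1650·76.5 + 2600·69.1 + 2400·83.8)/6650 = 76.24135
V̂(ȳ_st) = Σ W_h² (1 − n_h/N_h) s_h²/n_h, with W_h = N_h/N and N = 6650:
  stratum A: (1650/6650)²·(1 − 63/1650)·17.73²/63 = 0.295457
  stratum B: (2600/6650)²·(1 − 442/2600)·5.74²/442 = 0.00945765
  stratum C: (2400/6650)²·(1 − 133/2400)·19.70²/133 = 0.359005
V̂(ȳ_st) = 0.66392
SE(ȳ_st) = √0.66392 = 0.814813

ȳ_st ≈ 76.24, SE ≈ 0.815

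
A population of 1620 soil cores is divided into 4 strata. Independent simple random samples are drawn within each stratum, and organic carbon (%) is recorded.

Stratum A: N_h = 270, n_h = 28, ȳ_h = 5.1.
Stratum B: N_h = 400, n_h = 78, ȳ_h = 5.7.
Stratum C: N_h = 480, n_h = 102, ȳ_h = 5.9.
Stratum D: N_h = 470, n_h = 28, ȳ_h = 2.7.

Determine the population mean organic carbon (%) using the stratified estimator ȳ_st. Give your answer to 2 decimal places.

ȳ_st ≈ 4.79

N = Σ N_h = 1620. Stratum weights W_h = N_h/N.
ȳ_st = (270·5.1 + 400·5.7 + 480·5.9 + 470·2.7) / 1620 = 4.7889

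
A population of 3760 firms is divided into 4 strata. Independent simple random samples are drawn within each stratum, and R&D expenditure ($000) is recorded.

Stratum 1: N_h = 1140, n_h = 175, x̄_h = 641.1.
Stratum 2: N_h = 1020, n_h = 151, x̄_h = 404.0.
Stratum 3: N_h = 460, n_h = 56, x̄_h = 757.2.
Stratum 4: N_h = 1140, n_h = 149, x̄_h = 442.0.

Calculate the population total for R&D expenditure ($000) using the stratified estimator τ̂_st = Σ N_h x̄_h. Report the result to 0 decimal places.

τ̂_st ≈ 1995126

τ̂_st = Σ N_h x̄_h = 1140·641.1 + 1020·404.0 + 460·757.2 + 1140·442.0 = 1995126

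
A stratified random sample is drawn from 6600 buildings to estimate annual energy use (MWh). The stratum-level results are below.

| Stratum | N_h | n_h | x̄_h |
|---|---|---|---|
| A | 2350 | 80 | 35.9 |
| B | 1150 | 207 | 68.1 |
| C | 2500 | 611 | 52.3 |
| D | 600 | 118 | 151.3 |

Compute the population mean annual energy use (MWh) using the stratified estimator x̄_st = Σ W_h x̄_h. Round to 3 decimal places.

N = Σ N_h = 6600. Stratum weights W_h = N_h/N.
x̄_st = (2350·35.9 + 1150·68.1 + 2500·52.3 + 600·151.3) / 6600 = 58.21364

x̄_st ≈ 58.214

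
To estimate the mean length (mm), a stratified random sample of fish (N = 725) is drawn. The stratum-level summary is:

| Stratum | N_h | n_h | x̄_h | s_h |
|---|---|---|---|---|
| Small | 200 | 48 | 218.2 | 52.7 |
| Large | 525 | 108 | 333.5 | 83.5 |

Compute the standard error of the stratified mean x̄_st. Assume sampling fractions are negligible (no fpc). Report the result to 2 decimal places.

SE(x̄_st) ≈ 6.19

V̂(x̄_st) = Σ W_h² s_h²/n_h, with W_h = N_h/N and N = 725:
  stratum Small: (200/725)²·52.7²/48 = 4.40315
  stratum Large: (525/725)²·83.5²/108 = 33.8526
V̂(x̄_st) = 38.2557
SE(x̄_st) = √38.2557 = 6.18512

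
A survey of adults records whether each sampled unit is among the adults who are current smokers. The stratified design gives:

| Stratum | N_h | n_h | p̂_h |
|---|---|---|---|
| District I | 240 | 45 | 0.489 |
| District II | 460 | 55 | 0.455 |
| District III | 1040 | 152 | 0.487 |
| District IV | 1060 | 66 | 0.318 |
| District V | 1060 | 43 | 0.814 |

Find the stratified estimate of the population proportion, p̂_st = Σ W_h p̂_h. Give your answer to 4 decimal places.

N = 3860; stratum weights W_h = N_h/N.
p̂_st = Σ W_h p̂_h = (240·0.489 + 460·0.455 + 1040·0.487 + 1060·0.318 + 1060·0.814)/3860 = 0.52670

p̂_st ≈ 0.5267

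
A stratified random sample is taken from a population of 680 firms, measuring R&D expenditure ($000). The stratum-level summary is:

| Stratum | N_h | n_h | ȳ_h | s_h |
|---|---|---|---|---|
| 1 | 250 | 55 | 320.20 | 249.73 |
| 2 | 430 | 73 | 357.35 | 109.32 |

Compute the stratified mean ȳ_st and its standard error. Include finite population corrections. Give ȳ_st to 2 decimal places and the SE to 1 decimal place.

ȳ_st ≈ 343.69, SE ≈ 13.2

ȳ_st = Σ W_h ȳ_h = (250·320.20 + 430·357.35)/680 = 343.69191
V̂(ȳ_st) = Σ W_h² (1 − n_h/N_h) s_h²/n_h, with W_h = N_h/N and N = 680:
  stratum 1: (250/680)²·(1 − 55/250)·249.73²/55 = 119.546
  stratum 2: (430/680)²·(1 − 73/430)·109.32²/73 = 54.3495
V̂(ȳ_st) = 173.896
SE(ȳ_st) = √173.896 = 13.1869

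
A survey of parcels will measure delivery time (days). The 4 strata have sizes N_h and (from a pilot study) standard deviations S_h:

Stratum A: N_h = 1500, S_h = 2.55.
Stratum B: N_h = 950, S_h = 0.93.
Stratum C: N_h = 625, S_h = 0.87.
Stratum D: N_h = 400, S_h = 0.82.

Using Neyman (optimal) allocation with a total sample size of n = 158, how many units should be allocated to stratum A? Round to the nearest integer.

108

Neyman allocation: n_h = n · N_h S_h / Σ N_i S_i, with n = 158.
  stratum A: N_h·S_h = 1500·2.55 = 3825.00
  stratum B: N_h·S_h = 950·0.93 = 883.50
  stratum C: N_h·S_h = 625·0.87 = 543.75
  stratum D: N_h·S_h = 400·0.82 = 328.00
Σ N_h S_h = 5580.25
n for stratum A = 158·3825.00/5580.25 = 108.302 → 108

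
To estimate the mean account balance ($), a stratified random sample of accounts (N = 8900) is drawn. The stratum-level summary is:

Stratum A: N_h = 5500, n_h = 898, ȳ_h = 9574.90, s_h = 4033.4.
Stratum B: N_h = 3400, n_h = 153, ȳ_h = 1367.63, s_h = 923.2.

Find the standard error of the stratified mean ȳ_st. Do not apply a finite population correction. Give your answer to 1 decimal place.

V̂(ȳ_st) = Σ W_h² s_h²/n_h, with W_h = N_h/N and N = 8900:
  stratum A: (5500/8900)²·4033.4²/898 = 6918.49
  stratum B: (3400/8900)²·923.2²/153 = 812.976
V̂(ȳ_st) = 7731.47
SE(ȳ_st) = √7731.47 = 87.9288

SE(ȳ_st) ≈ 87.9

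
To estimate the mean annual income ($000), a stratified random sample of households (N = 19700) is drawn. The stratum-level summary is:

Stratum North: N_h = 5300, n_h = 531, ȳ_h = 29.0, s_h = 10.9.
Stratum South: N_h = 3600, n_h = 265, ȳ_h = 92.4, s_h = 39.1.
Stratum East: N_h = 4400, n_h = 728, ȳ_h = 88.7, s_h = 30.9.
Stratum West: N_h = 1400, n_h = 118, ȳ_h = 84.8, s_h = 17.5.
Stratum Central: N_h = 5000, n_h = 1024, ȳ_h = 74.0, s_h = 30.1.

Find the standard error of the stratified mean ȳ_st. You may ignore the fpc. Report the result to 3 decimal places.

SE(ȳ_st) ≈ 0.587

V̂(ȳ_st) = Σ W_h² s_h²/n_h, with W_h = N_h/N and N = 19700:
  stratum North: (5300/19700)²·10.9²/531 = 0.0161949
  stratum South: (3600/19700)²·39.1²/265 = 0.192655
  stratum East: (4400/19700)²·30.9²/728 = 0.0654272
  stratum West: (1400/19700)²·17.5²/118 = 0.0131074
  stratum Central: (5000/19700)²·30.1²/1024 = 0.0569955
V̂(ȳ_st) = 0.34438
SE(ȳ_st) = √0.34438 = 0.586839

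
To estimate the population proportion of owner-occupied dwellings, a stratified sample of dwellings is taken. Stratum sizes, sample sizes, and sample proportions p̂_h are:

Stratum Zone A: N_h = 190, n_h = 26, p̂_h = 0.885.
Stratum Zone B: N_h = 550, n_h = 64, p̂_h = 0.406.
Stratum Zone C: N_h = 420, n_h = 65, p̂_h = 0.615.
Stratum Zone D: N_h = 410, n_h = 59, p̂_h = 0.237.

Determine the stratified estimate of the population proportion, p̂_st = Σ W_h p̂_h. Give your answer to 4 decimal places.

p̂_st ≈ 0.4757

N = 1570; stratum weights W_h = N_h/N.
p̂_st = Σ W_h p̂_h = (190·0.885 + 550·0.406 + 420·0.615 + 410·0.237)/1570 = 0.47575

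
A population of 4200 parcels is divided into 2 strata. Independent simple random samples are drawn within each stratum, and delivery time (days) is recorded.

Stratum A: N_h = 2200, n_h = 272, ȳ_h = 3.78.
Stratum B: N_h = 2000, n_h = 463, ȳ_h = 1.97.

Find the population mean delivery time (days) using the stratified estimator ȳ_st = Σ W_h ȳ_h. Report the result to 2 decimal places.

N = Σ N_h = 4200. Stratum weights W_h = N_h/N.
ȳ_st = (2200·3.78 + 2000·1.97) / 4200 = 2.9181

ȳ_st ≈ 2.92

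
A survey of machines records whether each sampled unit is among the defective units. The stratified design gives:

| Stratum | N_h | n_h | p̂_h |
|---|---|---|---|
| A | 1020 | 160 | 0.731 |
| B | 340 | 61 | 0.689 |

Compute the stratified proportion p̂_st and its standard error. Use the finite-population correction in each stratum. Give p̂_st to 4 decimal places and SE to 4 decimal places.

N = 1360; stratum weights W_h = N_h/N.
p̂_st = Σ W_h p̂_h = (1020·0.731 + 340·0.689)/1360 = 0.72050
V̂(p̂_st) = Σ W_h² (1 − n_h/N_h) p̂_h(1−p̂_h)/(n_h−1):
  stratum A: (1020/1360)²·(1 − 160/1020)·0.731·0.269/159 = 0.000586534
  stratum B: (340/1360)²·(1 − 61/340)·0.689·0.311/60 = 0.000183161
V̂(p̂_st) = 0.000769695; SE = √V̂ = 0.0277434

p̂_st ≈ 0.7205, SE ≈ 0.0277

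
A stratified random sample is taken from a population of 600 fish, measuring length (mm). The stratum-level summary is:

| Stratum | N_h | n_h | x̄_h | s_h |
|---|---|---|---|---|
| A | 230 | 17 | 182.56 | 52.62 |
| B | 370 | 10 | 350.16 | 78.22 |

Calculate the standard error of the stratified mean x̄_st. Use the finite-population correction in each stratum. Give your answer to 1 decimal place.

SE(x̄_st) ≈ 15.8

V̂(x̄_st) = Σ W_h² (1 − n_h/N_h) s_h²/n_h, with W_h = N_h/N and N = 600:
  stratum A: (230/600)²·(1 − 17/230)·52.62²/17 = 22.1645
  stratum B: (370/600)²·(1 − 10/370)·78.22²/10 = 226.38
V̂(x̄_st) = 248.544
SE(x̄_st) = √248.544 = 15.7653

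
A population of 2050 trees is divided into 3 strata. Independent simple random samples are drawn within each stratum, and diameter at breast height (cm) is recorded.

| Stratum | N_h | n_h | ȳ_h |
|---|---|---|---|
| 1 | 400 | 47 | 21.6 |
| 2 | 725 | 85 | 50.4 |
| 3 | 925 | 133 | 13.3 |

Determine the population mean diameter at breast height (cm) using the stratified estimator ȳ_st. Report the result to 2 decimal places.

N = Σ N_h = 2050. Stratum weights W_h = N_h/N.
ȳ_st = (400·21.6 + 725·50.4 + 925·13.3) / 2050 = 28.0402

ȳ_st ≈ 28.04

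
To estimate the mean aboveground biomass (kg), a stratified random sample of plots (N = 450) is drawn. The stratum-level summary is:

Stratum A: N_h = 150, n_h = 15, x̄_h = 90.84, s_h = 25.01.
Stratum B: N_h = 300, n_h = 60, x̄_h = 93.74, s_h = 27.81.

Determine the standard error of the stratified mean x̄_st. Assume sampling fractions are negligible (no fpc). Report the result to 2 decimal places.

SE(x̄_st) ≈ 3.22

V̂(x̄_st) = Σ W_h² s_h²/n_h, with W_h = N_h/N and N = 450:
  stratum A: (150/450)²·25.01²/15 = 4.63333
  stratum B: (300/450)²·27.81²/60 = 5.72886
V̂(x̄_st) = 10.3622
SE(x̄_st) = √10.3622 = 3.21904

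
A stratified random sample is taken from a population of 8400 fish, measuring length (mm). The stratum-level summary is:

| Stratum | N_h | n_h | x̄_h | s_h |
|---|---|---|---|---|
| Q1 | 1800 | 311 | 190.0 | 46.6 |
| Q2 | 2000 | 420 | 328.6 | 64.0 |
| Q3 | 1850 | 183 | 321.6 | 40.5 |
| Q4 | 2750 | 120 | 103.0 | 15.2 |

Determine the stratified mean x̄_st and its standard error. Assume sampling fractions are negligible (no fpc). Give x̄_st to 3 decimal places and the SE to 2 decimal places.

x̄_st = Σ W_h x̄_h = (1800·190.0 + 2000·328.6 + 1850·321.6 + 2750·103.0)/8400 = 223.50119
V̂(x̄_st) = Σ W_h² s_h²/n_h, with W_h = N_h/N and N = 8400:
  stratum Q1: (1800/8400)²·46.6²/311 = 0.320625
  stratum Q2: (2000/8400)²·64.0²/420 = 0.552856
  stratum Q3: (1850/8400)²·40.5²/183 = 0.434754
  stratum Q4: (2750/8400)²·15.2²/120 = 0.206354
V̂(x̄_st) = 1.51459
SE(x̄_st) = √1.51459 = 1.23069

x̄_st ≈ 223.501, SE ≈ 1.23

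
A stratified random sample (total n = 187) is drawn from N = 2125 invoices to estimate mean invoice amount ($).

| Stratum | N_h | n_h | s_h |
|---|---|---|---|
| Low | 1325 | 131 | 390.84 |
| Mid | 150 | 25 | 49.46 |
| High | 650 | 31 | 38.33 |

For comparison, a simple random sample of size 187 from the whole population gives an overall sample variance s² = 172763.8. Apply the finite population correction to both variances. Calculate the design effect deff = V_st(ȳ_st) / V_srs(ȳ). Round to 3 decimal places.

V̂(ȳ_st) = Σ W_h² (1 − n_h/N_h) s_h²/n_h, with W_h = N_h/N and N = 2125:
  stratum Low: (1325/2125)²·(1 − 131/1325)·390.84²/131 = 408.535
  stratum Mid: (150/2125)²·(1 − 25/150)·49.46²/25 = 0.406304
  stratum High: (650/2125)²·(1 − 31/650)·38.33²/31 = 4.22282
V_st = 413.164
V_srs = (1 − 187/2125)·172763.8/187 = 842.57
deff = V_st / V_srs = 413.164/842.57 = 0.4904

deff ≈ 0.490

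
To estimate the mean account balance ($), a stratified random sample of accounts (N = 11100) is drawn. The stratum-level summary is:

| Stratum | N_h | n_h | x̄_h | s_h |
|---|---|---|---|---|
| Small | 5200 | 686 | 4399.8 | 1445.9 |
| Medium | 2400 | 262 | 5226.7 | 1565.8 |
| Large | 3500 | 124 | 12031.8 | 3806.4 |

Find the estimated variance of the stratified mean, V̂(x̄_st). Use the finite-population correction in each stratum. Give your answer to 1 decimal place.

V̂(x̄_st) ≈ 12175.8

V̂(x̄_st) = Σ W_h² (1 − n_h/N_h) s_h²/n_h, with W_h = N_h/N and N = 11100:
  stratum Small: (5200/11100)²·(1 − 686/5200)·1445.9²/686 = 580.592
  stratum Medium: (2400/11100)²·(1 − 262/2400)·1565.8²/262 = 389.712
  stratum Large: (3500/11100)²·(1 − 124/3500)·3806.4²/124 = 11205.5
V̂(x̄_st) = 12175.8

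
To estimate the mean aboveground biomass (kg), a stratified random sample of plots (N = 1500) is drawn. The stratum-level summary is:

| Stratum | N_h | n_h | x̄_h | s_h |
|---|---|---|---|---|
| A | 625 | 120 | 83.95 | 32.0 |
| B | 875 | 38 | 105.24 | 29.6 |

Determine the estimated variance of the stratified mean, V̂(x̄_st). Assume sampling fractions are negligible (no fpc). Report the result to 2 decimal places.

V̂(x̄_st) ≈ 9.33

V̂(x̄_st) = Σ W_h² s_h²/n_h, with W_h = N_h/N and N = 1500:
  stratum A: (625/1500)²·32.0²/120 = 1.48148
  stratum B: (875/1500)²·29.6²/38 = 7.84573
V̂(x̄_st) = 9.32721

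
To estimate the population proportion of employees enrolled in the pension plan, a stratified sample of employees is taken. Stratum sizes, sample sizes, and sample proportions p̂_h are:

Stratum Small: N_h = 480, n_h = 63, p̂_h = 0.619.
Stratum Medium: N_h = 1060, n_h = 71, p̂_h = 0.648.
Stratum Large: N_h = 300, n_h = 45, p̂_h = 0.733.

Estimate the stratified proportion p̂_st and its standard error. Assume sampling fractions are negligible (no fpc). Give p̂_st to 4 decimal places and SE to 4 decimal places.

p̂_st ≈ 0.6543, SE ≈ 0.0382

N = 1840; stratum weights W_h = N_h/N.
p̂_st = Σ W_h p̂_h = (480·0.619 + 1060·0.648 + 300·0.733)/1840 = 0.65429
V̂(p̂_st) = Σ W_h² p̂_h(1−p̂_h)/(n_h−1):
  stratum Small: (480/1840)²·0.619·0.381/62 = 0.000258863
  stratum Medium: (1060/1840)²·0.648·0.352/70 = 0.00108142
  stratum Large: (300/1840)²·0.733·0.267/44 = 0.000118241
V̂(p̂_st) = 0.00145853; SE = √V̂ = 0.0381907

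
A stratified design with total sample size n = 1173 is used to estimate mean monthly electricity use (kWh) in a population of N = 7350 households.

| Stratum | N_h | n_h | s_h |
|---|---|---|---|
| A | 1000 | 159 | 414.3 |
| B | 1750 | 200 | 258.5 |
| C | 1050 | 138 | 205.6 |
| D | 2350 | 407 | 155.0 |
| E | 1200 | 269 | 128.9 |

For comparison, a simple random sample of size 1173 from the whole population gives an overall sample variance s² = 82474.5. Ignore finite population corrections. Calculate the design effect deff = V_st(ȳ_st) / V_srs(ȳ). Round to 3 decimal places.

V̂(ȳ_st) = Σ W_h² s_h²/n_h, with W_h = N_h/N and N = 7350:
  stratum A: (1000/7350)²·414.3²/159 = 19.9829
  stratum B: (1750/7350)²·258.5²/200 = 18.9405
  stratum C: (1050/7350)²·205.6²/138 = 6.25131
  stratum D: (2350/7350)²·155.0²/407 = 6.03434
  stratum E: (1200/7350)²·128.9²/269 = 1.64642
V_st = 52.8555
V_srs = s²/n = 82474.5/1173 = 70.3107
deff = V_st / V_srs = 52.8555/70.3107 = 0.7517

deff ≈ 0.752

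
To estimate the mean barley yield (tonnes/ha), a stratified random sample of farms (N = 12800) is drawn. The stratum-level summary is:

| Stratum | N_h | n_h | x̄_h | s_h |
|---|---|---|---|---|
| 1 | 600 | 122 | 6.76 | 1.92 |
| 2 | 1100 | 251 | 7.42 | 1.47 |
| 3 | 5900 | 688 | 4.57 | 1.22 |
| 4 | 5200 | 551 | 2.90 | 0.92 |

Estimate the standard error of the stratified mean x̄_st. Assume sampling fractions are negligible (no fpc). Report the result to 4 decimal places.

SE(x̄_st) ≈ 0.0290

V̂(x̄_st) = Σ W_h² s_h²/n_h, with W_h = N_h/N and N = 12800:
  stratum 1: (600/12800)²·1.92²/122 = 6.63934e-05
  stratum 2: (1100/12800)²·1.47²/251 = 6.35809e-05
  stratum 3: (5900/12800)²·1.22²/688 = 0.000459637
  stratum 4: (5200/12800)²·0.92²/551 = 0.000253519
V̂(x̄_st) = 0.000843131
SE(x̄_st) = √0.000843131 = 0.0290367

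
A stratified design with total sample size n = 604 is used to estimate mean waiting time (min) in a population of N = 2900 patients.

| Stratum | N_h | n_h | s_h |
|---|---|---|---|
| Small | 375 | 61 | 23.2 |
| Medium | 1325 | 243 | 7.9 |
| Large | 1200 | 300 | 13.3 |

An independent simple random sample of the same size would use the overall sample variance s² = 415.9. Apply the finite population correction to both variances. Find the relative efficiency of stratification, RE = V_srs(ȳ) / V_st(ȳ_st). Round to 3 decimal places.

V̂(ȳ_st) = Σ W_h² (1 − n_h/N_h) s_h²/n_h, with W_h = N_h/N and N = 2900:
  stratum Small: (375/2900)²·(1 − 61/375)·23.2²/61 = 0.123541
  stratum Medium: (1325/2900)²·(1 − 243/1325)·7.9²/243 = 0.0437819
  stratum Large: (1200/2900)²·(1 − 300/1200)·13.3²/300 = 0.0757199
V_st = 0.243043
V_srs = (1 − 604/2900)·415.9/604 = 0.545162
Relative efficiency = V_srs / V_st = 0.545162/0.243043 = 2.2431

RE ≈ 2.243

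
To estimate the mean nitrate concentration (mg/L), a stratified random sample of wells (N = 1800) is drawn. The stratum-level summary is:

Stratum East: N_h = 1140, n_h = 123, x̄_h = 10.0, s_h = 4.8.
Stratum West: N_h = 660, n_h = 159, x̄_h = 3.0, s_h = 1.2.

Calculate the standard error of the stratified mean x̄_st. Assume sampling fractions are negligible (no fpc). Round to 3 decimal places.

V̂(x̄_st) = Σ W_h² s_h²/n_h, with W_h = N_h/N and N = 1800:
  stratum East: (1140/1800)²·4.8²/123 = 0.075135
  stratum West: (660/1800)²·1.2²/159 = 0.00121761
V̂(x̄_st) = 0.0763526
SE(x̄_st) = √0.0763526 = 0.27632

SE(x̄_st) ≈ 0.276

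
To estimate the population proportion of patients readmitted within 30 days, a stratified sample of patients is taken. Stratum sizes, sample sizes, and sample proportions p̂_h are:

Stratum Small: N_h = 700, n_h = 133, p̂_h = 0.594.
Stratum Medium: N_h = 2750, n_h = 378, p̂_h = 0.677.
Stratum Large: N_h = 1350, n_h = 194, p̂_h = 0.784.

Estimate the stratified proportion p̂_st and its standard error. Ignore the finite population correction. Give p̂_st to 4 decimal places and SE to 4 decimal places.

N = 4800; stratum weights W_h = N_h/N.
p̂_st = Σ W_h p̂_h = (700·0.594 + 2750·0.677 + 1350·0.784)/4800 = 0.69499
V̂(p̂_st) = Σ W_h² p̂_h(1−p̂_h)/(n_h−1):
  stratum Small: (700/4800)²·0.594·0.406/132 = 3.88555e-05
  stratum Medium: (2750/4800)²·0.677·0.323/377 = 0.000190385
  stratum Large: (1350/4800)²·0.784·0.216/193 = 6.94061e-05
V̂(p̂_st) = 0.000298647; SE = √V̂ = 0.0172814

p̂_st ≈ 0.6950, SE ≈ 0.0173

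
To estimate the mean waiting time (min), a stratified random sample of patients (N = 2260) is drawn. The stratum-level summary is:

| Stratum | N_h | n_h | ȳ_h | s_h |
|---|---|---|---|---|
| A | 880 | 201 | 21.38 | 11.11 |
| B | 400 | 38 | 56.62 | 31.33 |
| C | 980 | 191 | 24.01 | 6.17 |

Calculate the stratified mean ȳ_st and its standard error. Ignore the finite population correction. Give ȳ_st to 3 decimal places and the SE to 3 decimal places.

ȳ_st ≈ 28.758, SE ≈ 0.969

ȳ_st = Σ W_h ȳ_h = (880·21.38 + 400·56.62 + 980·24.01)/2260 = 28.75761
V̂(ȳ_st) = Σ W_h² s_h²/n_h, with W_h = N_h/N and N = 2260:
  stratum A: (880/2260)²·11.11²/201 = 0.0931066
  stratum B: (400/2260)²·31.33²/38 = 0.809171
  stratum C: (980/2260)²·6.17²/191 = 0.0374776
V̂(ȳ_st) = 0.939755
SE(ȳ_st) = √0.939755 = 0.96941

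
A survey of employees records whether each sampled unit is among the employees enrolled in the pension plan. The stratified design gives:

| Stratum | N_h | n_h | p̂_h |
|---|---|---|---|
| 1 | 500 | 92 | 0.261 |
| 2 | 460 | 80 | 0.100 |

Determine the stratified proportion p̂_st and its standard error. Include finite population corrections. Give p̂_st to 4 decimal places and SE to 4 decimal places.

N = 960; stratum weights W_h = N_h/N.
p̂_st = Σ W_h p̂_h = (500·0.261 + 460·0.100)/960 = 0.18385
V̂(p̂_st) = Σ W_h² (1 − n_h/N_h) p̂_h(1−p̂_h)/(n_h−1):
  stratum 1: (500/960)²·(1 − 92/500)·0.261·0.739/91 = 0.000469171
  stratum 2: (460/960)²·(1 − 80/460)·0.100·0.900/79 = 0.00021608
V̂(p̂_st) = 0.000685251; SE = √V̂ = 0.0261773

p̂_st ≈ 0.1839, SE ≈ 0.0262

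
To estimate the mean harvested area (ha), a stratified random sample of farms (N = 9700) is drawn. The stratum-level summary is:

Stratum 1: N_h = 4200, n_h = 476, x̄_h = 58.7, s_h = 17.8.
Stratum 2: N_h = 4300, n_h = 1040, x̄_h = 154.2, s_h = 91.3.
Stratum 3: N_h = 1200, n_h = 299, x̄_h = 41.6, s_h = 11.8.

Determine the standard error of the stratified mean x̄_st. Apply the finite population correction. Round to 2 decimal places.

SE(x̄_st) ≈ 1.14

V̂(x̄_st) = Σ W_h² (1 − n_h/N_h) s_h²/n_h, with W_h = N_h/N and N = 9700:
  stratum 1: (4200/9700)²·(1 − 476/4200)·17.8²/476 = 0.110649
  stratum 2: (4300/9700)²·(1 − 1040/4300)·91.3²/1040 = 1.19413
  stratum 3: (1200/9700)²·(1 − 299/1200)·11.8²/299 = 0.00535125
V̂(x̄_st) = 1.31013
SE(x̄_st) = √1.31013 = 1.14461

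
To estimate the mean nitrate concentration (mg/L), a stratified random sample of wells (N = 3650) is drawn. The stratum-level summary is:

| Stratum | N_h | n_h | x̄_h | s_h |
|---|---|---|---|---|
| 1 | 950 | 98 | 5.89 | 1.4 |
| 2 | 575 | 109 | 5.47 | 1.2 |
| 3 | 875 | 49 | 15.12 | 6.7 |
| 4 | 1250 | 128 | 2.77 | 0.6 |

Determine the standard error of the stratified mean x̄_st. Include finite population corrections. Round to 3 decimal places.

SE(x̄_st) ≈ 0.227

V̂(x̄_st) = Σ W_h² (1 − n_h/N_h) s_h²/n_h, with W_h = N_h/N and N = 3650:
  stratum 1: (950/3650)²·(1 − 98/950)·1.4²/98 = 0.00121509
  stratum 2: (575/3650)²·(1 − 109/575)·1.2²/109 = 0.000265708
  stratum 3: (875/3650)²·(1 − 49/875)·6.7²/49 = 0.0496999
  stratum 4: (1250/3650)²·(1 − 128/1250)·0.6²/128 = 0.00029608
V̂(x̄_st) = 0.0514768
SE(x̄_st) = √0.0514768 = 0.226885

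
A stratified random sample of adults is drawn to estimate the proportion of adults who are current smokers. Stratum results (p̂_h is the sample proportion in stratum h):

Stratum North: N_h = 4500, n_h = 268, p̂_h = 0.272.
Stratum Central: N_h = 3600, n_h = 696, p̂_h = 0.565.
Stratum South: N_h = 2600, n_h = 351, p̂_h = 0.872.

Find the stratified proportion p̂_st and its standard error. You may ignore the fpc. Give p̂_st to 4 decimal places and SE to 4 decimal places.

N = 10700; stratum weights W_h = N_h/N.
p̂_st = Σ W_h p̂_h = (4500·0.272 + 3600·0.565 + 2600·0.872)/10700 = 0.51637
V̂(p̂_st) = Σ W_h² p̂_h(1−p̂_h)/(n_h−1):
  stratum North: (4500/10700)²·0.272·0.728/267 = 0.000131174
  stratum Central: (3600/10700)²·0.565·0.435/695 = 4.00304e-05
  stratum South: (2600/10700)²·0.872·0.128/350 = 1.88294e-05
V̂(p̂_st) = 0.000190034; SE = √V̂ = 0.0137853

p̂_st ≈ 0.5164, SE ≈ 0.0138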